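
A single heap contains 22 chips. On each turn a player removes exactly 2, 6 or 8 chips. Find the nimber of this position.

2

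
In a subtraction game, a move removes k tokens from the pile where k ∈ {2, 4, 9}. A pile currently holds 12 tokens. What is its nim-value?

Build the Grundy sequence with g(k) = mex{g(k−s) : s ∈ {2, 4, 9}, s ≤ k}:
g(0) = mex{} = 0
g(1) = mex{} = 0
g(2) = mex{0} = 1
g(3) = mex{0} = 1
g(4) = mex{0,1} = 2
g(5) = mex{0,1} = 2
g(6) = mex{1,2} = 0
g(7) = mex{1,2} = 0
g(8) = mex{0,2} = 1
g(9) = mex{0,2} = 1
g(10) = mex{0,1} = 2
g(11) = mex{0,1} = 2
g(12) = mex{1,2} = 0
So g(12) = 0.

0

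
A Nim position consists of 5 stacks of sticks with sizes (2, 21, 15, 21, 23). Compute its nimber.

26

Nim-sum: 2 ^ 21 ^ 15 ^ 21 ^ 23 = 26.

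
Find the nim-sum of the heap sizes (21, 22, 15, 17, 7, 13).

23

Compute the nim-sum pairwise:
21 ⊕ 22 = 3
3 ⊕ 15 = 12
12 ⊕ 17 = 29
29 ⊕ 7 = 26
26 ⊕ 13 = 23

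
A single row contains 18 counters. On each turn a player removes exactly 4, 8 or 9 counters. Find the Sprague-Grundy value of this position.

1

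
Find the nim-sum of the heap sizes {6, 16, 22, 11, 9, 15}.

Compute the nim-sum pairwise:
6 XOR 16 = 22
22 XOR 22 = 0
0 XOR 11 = 11
11 XOR 9 = 2
2 XOR 15 = 13

13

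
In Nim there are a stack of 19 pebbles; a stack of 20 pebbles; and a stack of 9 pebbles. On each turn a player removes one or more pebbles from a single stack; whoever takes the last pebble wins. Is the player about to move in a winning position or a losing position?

Winning position

Nim-sum: 19 ^ 20 ^ 9 = 14.
The nim-sum is 14 ≠ 0, so this is an N-position: the player to move can win.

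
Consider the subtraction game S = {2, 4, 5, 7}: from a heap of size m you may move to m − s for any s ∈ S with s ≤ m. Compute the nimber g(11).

1

Build the Grundy sequence with g(k) = mex{g(k−s) : s ∈ {2, 4, 5, 7}, s ≤ k}:
k:     0  1  2  3  4  5  6  7  8  9 10 11
g(k):  0  0  1  1  2  2  3  3  4  0  0  1
So g(11) = 1.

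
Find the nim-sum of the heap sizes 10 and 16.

26

Write each in binary and XOR column by column:
  01010  (10)
  10000  (16)
  -----
  11010  (26)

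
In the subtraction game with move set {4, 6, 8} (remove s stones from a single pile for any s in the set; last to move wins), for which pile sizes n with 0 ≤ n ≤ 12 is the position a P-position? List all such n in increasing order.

0, 1, 2, 3, 12

Compute g(0), g(1), … for moves {4, 6, 8}:
g(0) = mex{} = 0
g(1) = mex{} = 0
g(2) = mex{} = 0
g(3) = mex{} = 0
g(4) = mex{0} = 1
g(5) = mex{0} = 1
g(6) = mex{0} = 1
g(7) = mex{0} = 1
g(8) = mex{0,1} = 2
g(9) = mex{0,1} = 2
g(10) = mex{0,1} = 2
g(11) = mex{0,1} = 2
g(12) = mex{1,2} = 0
The P-positions (g = 0) in 0..12 are 0, 1, 2, 3, 12.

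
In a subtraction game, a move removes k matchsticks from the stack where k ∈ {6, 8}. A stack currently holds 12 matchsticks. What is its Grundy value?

Compute g(0), g(1), … for moves {6, 8}:
k:     0  1  2  3  4  5  6  7  8  9 10 11 12
g(k):  0  0  0  0  0  0  1  1  1  1  1  1  2
So g(12) = 2.

2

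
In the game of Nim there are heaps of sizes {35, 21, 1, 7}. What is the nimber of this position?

48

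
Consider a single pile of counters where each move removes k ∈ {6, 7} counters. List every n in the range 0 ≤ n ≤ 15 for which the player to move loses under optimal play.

0, 1, 2, 3, 4, 5, 13, 14, 15

Grundy values for subtraction set {6, 7}:
k:     0  1  2  3  4  5  6  7  8  9 10 11 12 13 14 15
g(k):  0  0  0  0  0  0  1  1  1  1  1  1  2  0  0  0
The P-positions (g = 0) in 0..15 are 0, 1, 2, 3, 4, 5, 13, 14, 15.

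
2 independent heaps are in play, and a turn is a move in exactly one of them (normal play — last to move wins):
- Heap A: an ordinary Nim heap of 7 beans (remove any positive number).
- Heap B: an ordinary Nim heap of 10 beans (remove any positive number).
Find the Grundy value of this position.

13

Heap A is a plain Nim heap of size 7, so its Grundy value is 7.
Heap B is a plain Nim heap of size 10, so its Grundy value is 10.
The value of a disjunctive sum is the nim-sum of the parts.
Combined value = 7 XOR 10 = 13.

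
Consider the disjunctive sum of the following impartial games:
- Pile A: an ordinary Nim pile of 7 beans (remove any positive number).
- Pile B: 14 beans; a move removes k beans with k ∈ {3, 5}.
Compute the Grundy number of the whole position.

5

Pile A is a plain Nim pile of size 7, so its Grundy value is 7.
Grundy values for pile B (subtraction set {3, 5}):
g(0) = mex{} = 0
g(1) = mex{} = 0
g(2) = mex{} = 0
g(3) = mex{0} = 1
g(4) = mex{0} = 1
g(5) = mex{0} = 1
g(6) = mex{0,1} = 2
g(7) = mex{0,1} = 2
g(8) = mex{1} = 0
g(9) = mex{1,2} = 0
g(10) = mex{1,2} = 0
g(11) = mex{0,2} = 1
g(12) = mex{0,2} = 1
g(13) = mex{0} = 1
g(14) = mex{0,1} = 2
So g(14) = 2.
The value of a disjunctive sum is the nim-sum of the parts.
Combined value = 7 ⊕ 2 = 5.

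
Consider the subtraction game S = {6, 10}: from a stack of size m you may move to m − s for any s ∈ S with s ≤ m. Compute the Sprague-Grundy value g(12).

Compute g(0), g(1), … for moves {6, 10}:
g(0) = mex{} = 0
g(1) = mex{} = 0
g(2) = mex{} = 0
g(3) = mex{} = 0
g(4) = mex{} = 0
g(5) = mex{} = 0
g(6) = mex{0} = 1
g(7) = mex{0} = 1
g(8) = mex{0} = 1
g(9) = mex{0} = 1
g(10) = mex{0} = 1
g(11) = mex{0} = 1
g(12) = mex{0,1} = 2
So g(12) = 2.

2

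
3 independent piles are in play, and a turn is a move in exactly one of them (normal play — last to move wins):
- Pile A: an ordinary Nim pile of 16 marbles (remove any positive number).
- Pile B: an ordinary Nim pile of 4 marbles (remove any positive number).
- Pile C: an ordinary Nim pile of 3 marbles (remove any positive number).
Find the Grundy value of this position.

23

Pile A is a plain Nim pile of size 16, so its Grundy value is 16.
Pile B is a plain Nim pile of size 4, so its Grundy value is 4.
Pile C is a plain Nim pile of size 3, so its Grundy value is 3.
By the Sprague-Grundy theorem, the Grundy value of a sum of independent games is the XOR of the component values.
Combined value = 16 XOR 4 XOR 3 = 23.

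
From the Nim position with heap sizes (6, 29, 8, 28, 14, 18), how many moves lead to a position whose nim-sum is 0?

3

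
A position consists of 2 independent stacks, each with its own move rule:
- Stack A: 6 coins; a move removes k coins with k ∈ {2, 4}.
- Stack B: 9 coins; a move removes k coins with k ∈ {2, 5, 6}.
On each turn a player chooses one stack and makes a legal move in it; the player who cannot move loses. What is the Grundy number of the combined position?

For stack A, compute g(0), g(1), … with moves {2, 4}:
g(0) = mex{} = 0
g(1) = mex{} = 0
g(2) = mex{0} = 1
g(3) = mex{0} = 1
g(4) = mex{0,1} = 2
g(5) = mex{0,1} = 2
g(6) = mex{1,2} = 0
So g(6) = 0.
Grundy values for stack B (subtraction set {2, 5, 6}):
k:     0  1  2  3  4  5  6  7  8  9
g(k):  0  0  1  1  0  2  1  3  0  2
So g(9) = 2.
By the Sprague-Grundy theorem, the Grundy value of a sum of independent games is the XOR of the component values.
Combined value = 0 XOR 2 = 2.

2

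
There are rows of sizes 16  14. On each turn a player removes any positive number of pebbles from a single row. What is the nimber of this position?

Bitwise XOR of the heap sizes:
  10000  (16)
  01110  (14)
  -----
  11110  (30)

30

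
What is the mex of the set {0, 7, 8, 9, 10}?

1

0 is in the set but 1 is not, so the mex is 1.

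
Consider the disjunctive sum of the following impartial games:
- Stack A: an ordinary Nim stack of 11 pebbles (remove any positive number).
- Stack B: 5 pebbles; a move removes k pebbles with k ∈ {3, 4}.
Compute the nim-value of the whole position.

10

Stack A is a plain Nim stack of size 11, so its Grundy value is 11.
For stack B, compute g(0), g(1), … with moves {3, 4}:
k:     0  1  2  3  4  5
g(k):  0  0  0  1  1  1
So g(5) = 1.
By the Sprague-Grundy theorem, the Grundy value of a sum of independent games is the XOR of the component values.
Combined value = 11 ⊕ 1 = 10.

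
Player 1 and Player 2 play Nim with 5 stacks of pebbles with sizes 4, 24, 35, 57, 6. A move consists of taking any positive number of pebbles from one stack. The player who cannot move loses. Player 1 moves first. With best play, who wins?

Player 2 wins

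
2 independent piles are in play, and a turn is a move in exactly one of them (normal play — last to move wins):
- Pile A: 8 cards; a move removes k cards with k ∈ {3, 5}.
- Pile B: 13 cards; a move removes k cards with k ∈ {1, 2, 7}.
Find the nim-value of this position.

Grundy values for pile A (subtraction set {3, 5}):
g(0) = mex{} = 0
g(1) = mex{} = 0
g(2) = mex{} = 0
g(3) = mex{0} = 1
g(4) = mex{0} = 1
g(5) = mex{0} = 1
g(6) = mex{0,1} = 2
g(7) = mex{0,1} = 2
g(8) = mex{1} = 0
So g(8) = 0.
Grundy values for pile B (subtraction set {1, 2, 7}):
k:     0  1  2  3  4  5  6  7  8  9 10 11 12 13
g(k):  0  1  2  0  1  2  0  1  2  0  1  2  0  1
So g(13) = 1.
By the Sprague-Grundy theorem, the Grundy value of a sum of independent games is the XOR of the component values.
Combined value = 0 XOR 1 = 1.

1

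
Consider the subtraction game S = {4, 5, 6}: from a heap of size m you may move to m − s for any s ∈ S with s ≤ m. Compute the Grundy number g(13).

0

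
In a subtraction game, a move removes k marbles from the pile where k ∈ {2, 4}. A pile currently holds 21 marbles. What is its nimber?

1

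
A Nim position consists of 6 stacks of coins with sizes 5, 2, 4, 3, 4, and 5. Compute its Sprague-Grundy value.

Nim-sum: 5 XOR 2 XOR 4 XOR 3 XOR 4 XOR 5 = 1.

1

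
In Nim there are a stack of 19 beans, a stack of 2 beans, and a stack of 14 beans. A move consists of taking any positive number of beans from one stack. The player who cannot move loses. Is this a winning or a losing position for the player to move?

Winning position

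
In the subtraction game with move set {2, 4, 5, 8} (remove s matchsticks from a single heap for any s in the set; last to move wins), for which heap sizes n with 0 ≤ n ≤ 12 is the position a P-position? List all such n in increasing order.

0, 1, 7, 10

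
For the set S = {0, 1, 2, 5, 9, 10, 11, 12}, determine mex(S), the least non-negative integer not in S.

The values 0, 1, 2 are all present; 3 is the first non-negative integer missing from the set.

3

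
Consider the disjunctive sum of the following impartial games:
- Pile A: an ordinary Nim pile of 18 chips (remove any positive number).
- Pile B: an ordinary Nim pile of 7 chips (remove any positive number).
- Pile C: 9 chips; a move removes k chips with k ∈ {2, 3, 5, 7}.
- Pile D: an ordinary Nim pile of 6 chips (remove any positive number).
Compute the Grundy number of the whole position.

19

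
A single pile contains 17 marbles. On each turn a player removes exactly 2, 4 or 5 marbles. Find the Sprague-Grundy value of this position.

Compute g(0), g(1), … for moves {2, 4, 5}:
k:     0  1  2  3  4  5  6  7  8  9 10 11 12 13 14 15 16 17
g(k):  0  0  1  1  2  2  3  0  0  1  1  2  2  3  0  0  1  1
So g(17) = 1.

1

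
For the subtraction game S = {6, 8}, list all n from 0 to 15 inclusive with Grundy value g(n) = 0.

0, 1, 2, 3, 4, 5, 14, 15

Grundy values for subtraction set {6, 8}:
k:     0  1  2  3  4  5  6  7  8  9 10 11 12 13 14 15
g(k):  0  0  0  0  0  0  1  1  1  1  1  1  2  2  0  0
The P-positions (g = 0) in 0..15 are 0, 1, 2, 3, 4, 5, 14, 15.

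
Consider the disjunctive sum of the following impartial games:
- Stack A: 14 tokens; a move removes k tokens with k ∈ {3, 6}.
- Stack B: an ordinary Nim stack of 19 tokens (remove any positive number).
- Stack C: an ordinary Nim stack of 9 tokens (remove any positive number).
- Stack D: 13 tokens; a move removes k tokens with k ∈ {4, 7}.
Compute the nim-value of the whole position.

27

Grundy values for stack A (subtraction set {3, 6}):
k:     0  1  2  3  4  5  6  7  8  9 10 11 12 13 14
g(k):  0  0  0  1  1  1  2  2  2  0  0  0  1  1  1
So g(14) = 1.
Stack B is a plain Nim stack of size 19, so its Grundy value is 19.
Stack C is a plain Nim stack of size 9, so its Grundy value is 9.
For stack D, compute g(0), g(1), … with moves {4, 7}:
k:     0  1  2  3  4  5  6  7  8  9 10 11 12 13
g(k):  0  0  0  0  1  1  1  1  2  2  2  0  0  0
So g(13) = 0.
The value of a disjunctive sum is the nim-sum of the parts.
Combined value = 1 XOR 19 XOR 9 XOR 0 = 27.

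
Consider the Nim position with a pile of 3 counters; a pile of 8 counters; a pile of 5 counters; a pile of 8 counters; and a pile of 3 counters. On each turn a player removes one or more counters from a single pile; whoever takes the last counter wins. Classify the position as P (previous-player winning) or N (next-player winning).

N-position

Compute the nim-sum pairwise:
3 XOR 8 = 11
11 XOR 5 = 14
14 XOR 8 = 6
6 XOR 3 = 5
The nim-sum is 5 ≠ 0, so this is an N-position: the player to move can win.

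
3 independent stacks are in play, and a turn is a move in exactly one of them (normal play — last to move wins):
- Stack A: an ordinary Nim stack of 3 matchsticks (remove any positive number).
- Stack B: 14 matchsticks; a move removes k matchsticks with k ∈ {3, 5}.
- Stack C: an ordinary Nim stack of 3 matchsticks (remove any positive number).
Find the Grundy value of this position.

Stack A is a plain Nim stack of size 3, so its Grundy value is 3.
For stack B, compute g(0), g(1), … with moves {3, 5}:
g(0) = mex{} = 0
g(1) = mex{} = 0
g(2) = mex{} = 0
g(3) = mex{0} = 1
g(4) = mex{0} = 1
g(5) = mex{0} = 1
g(6) = mex{0,1} = 2
g(7) = mex{0,1} = 2
g(8) = mex{1} = 0
g(9) = mex{1,2} = 0
g(10) = mex{1,2} = 0
g(11) = mex{0,2} = 1
g(12) = mex{0,2} = 1
g(13) = mex{0} = 1
g(14) = mex{0,1} = 2
So g(14) = 2.
Stack C is a plain Nim stack of size 3, so its Grundy value is 3.
By the Sprague-Grundy theorem, the Grundy value of a sum of independent games is the XOR of the component values.
Combined value = 3 ⊕ 2 ⊕ 3 = 2.

2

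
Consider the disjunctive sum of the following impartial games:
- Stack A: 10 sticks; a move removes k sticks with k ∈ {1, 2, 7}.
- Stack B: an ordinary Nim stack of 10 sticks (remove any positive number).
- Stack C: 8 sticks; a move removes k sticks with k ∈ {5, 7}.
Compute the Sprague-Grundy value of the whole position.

Build the Grundy sequence for stack A with g(k) = mex{g(k−s) : s ∈ {1, 2, 7}, s ≤ k}:
g(0) = mex{} = 0
g(1) = mex{0} = 1
g(2) = mex{0,1} = 2
g(3) = mex{1,2} = 0
g(4) = mex{0,2} = 1
g(5) = mex{0,1} = 2
g(6) = mex{1,2} = 0
g(7) = mex{0,2} = 1
g(8) = mex{0,1} = 2
g(9) = mex{1,2} = 0
g(10) = mex{0,2} = 1
So g(10) = 1.
Stack B is a plain Nim stack of size 10, so its Grundy value is 10.
Grundy values for stack C (subtraction set {5, 7}):
k:     0  1  2  3  4  5  6  7  8
g(k):  0  0  0  0  0  1  1  1  1
So g(8) = 1.
By the Sprague-Grundy theorem, the Grundy value of a sum of independent games is the XOR of the component values.
Combined value = 1 XOR 10 XOR 1 = 10.

10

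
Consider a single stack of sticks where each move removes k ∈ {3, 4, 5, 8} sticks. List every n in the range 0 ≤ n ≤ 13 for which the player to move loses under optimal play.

Compute g(0), g(1), … for moves {3, 4, 5, 8}:
k:     0  1  2  3  4  5  6  7  8  9 10 11 12 13
g(k):  0  0  0  1  1  1  2  2  2  3  3  0  0  0
The P-positions (g = 0) in 0..13 are 0, 1, 2, 11, 12, 13.

0, 1, 2, 11, 12, 13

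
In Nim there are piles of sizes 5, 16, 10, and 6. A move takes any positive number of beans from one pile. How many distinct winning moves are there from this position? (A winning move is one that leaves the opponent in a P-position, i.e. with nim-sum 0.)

1

Nim-sum: 5 XOR 16 XOR 10 XOR 6 = 25.
The overall nim-sum is X = 25. A pile of size p has a winning move iff p XOR X < p (reduce it to p XOR X).
  5: 5 XOR 25 = 28 ≥ 5 — no move.
  16: 16 XOR 25 = 9 < 16 — winning move (to 9).
  10: 10 XOR 25 = 19 ≥ 10 — no move.
  6: 6 XOR 25 = 31 ≥ 6 — no move.
That gives 1 winning move.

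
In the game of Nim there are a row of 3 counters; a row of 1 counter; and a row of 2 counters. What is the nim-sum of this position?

0

Compute the nim-sum pairwise:
3 ^ 1 = 2
2 ^ 2 = 0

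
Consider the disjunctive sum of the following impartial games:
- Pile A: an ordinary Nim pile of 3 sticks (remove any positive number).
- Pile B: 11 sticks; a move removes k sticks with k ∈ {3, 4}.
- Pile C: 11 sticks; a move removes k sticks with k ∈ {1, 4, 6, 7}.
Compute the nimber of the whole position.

3

Pile A is a plain Nim pile of size 3, so its Grundy value is 3.
Grundy values for pile B (subtraction set {3, 4}):
k:     0  1  2  3  4  5  6  7  8  9 10 11
g(k):  0  0  0  1  1  1  2  0  0  0  1  1
So g(11) = 1.
Grundy values for pile C (subtraction set {1, 4, 6, 7}):
g(0) = mex{} = 0
g(1) = mex{0} = 1
g(2) = mex{1} = 0
g(3) = mex{0} = 1
g(4) = mex{0,1} = 2
g(5) = mex{1,2} = 0
g(6) = mex{0} = 1
g(7) = mex{0,1} = 2
g(8) = mex{0,1,2} = 3
g(9) = mex{0,1,3} = 2
g(10) = mex{1,2} = 0
g(11) = mex{0,2} = 1
So g(11) = 1.
The value of a disjunctive sum is the nim-sum of the parts.
Combined value = 3 XOR 1 XOR 1 = 3.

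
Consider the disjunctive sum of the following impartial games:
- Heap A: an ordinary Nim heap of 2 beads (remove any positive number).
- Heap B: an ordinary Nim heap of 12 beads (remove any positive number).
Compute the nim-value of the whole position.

14

Heap A is a plain Nim heap of size 2, so its Grundy value is 2.
Heap B is a plain Nim heap of size 12, so its Grundy value is 12.
By the Sprague-Grundy theorem, the Grundy value of a sum of independent games is the XOR of the component values.
Combined value = 2 XOR 12 = 14.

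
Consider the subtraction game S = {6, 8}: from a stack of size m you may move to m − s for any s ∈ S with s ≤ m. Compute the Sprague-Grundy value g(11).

Compute g(0), g(1), … for moves {6, 8}:
g(0) = mex{} = 0
g(1) = mex{} = 0
g(2) = mex{} = 0
g(3) = mex{} = 0
g(4) = mex{} = 0
g(5) = mex{} = 0
g(6) = mex{0} = 1
g(7) = mex{0} = 1
g(8) = mex{0} = 1
g(9) = mex{0} = 1
g(10) = mex{0} = 1
g(11) = mex{0} = 1
So g(11) = 1.

1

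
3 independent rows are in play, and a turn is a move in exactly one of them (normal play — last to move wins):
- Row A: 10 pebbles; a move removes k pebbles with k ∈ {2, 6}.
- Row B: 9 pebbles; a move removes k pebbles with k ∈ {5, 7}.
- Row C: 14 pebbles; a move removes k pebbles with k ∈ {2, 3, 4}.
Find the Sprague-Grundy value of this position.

1

For row A, compute g(0), g(1), … with moves {2, 6}:
k:     0  1  2  3  4  5  6  7  8  9 10
g(k):  0  0  1  1  0  0  1  1  0  0  1
So g(10) = 1.
Build the Grundy sequence for row B with g(k) = mex{g(k−s) : s ∈ {5, 7}, s ≤ k}:
k:     0  1  2  3  4  5  6  7  8  9
g(k):  0  0  0  0  0  1  1  1  1  1
So g(9) = 1.
Build the Grundy sequence for row C with g(k) = mex{g(k−s) : s ∈ {2, 3, 4}, s ≤ k}:
k:     0  1  2  3  4  5  6  7  8  9 10 11 12 13 14
g(k):  0  0  1  1  2  2  0  0  1  1  2  2  0  0  1
So g(14) = 1.
By the Sprague-Grundy theorem, the Grundy value of a sum of independent games is the XOR of the component values.
Combined value = 1 ⊕ 1 ⊕ 1 = 1.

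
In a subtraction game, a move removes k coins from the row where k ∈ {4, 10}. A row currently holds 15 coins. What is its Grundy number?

Compute g(0), g(1), … for moves {4, 10}:
k:     0  1  2  3  4  5  6  7  8  9 10 11 12 13 14 15
g(k):  0  0  0  0  1  1  1  1  0  0  2  2  1  1  0  0
So g(15) = 0.

0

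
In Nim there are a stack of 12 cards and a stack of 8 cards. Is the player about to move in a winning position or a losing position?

Nim-sum: 12 ^ 8 = 4.
The nim-sum is 4 ≠ 0, so this is an N-position: the player to move can win.

Winning position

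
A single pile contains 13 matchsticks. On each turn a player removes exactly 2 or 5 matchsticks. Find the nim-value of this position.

1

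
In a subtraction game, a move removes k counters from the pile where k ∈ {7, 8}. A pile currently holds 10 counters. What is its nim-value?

Compute g(0), g(1), … for moves {7, 8}:
g(0) = mex{} = 0
g(1) = mex{} = 0
g(2) = mex{} = 0
g(3) = mex{} = 0
g(4) = mex{} = 0
g(5) = mex{} = 0
g(6) = mex{} = 0
g(7) = mex{0} = 1
g(8) = mex{0} = 1
g(9) = mex{0} = 1
g(10) = mex{0} = 1
So g(10) = 1.

1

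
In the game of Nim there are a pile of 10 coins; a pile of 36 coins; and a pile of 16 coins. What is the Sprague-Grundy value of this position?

62

Compute the nim-sum pairwise:
10 ^ 36 = 46
46 ^ 16 = 62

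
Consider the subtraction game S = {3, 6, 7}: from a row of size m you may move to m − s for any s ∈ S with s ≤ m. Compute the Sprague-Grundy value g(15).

1

Build the Grundy sequence with g(k) = mex{g(k−s) : s ∈ {3, 6, 7}, s ≤ k}:
k:     0  1  2  3  4  5  6  7  8  9 10 11 12 13 14 15
g(k):  0  0  0  1  1  1  2  2  2  3  0  0  0  1  1  1
So g(15) = 1.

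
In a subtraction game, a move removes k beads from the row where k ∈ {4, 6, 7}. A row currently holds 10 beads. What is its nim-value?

2

Grundy values for subtraction set {4, 6, 7}:
g(0) = mex{} = 0
g(1) = mex{} = 0
g(2) = mex{} = 0
g(3) = mex{} = 0
g(4) = mex{0} = 1
g(5) = mex{0} = 1
g(6) = mex{0} = 1
g(7) = mex{0} = 1
g(8) = mex{0,1} = 2
g(9) = mex{0,1} = 2
g(10) = mex{0,1} = 2
So g(10) = 2.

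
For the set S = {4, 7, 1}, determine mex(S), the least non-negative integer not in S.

0

0 is not in the set, so the mex is 0.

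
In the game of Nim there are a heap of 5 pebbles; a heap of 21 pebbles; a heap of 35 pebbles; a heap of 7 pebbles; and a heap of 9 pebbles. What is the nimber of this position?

In binary:
  000101  (5)
  010101  (21)
  100011  (35)
  000111  (7)
  001001  (9)
  ------
  111101  (61)

61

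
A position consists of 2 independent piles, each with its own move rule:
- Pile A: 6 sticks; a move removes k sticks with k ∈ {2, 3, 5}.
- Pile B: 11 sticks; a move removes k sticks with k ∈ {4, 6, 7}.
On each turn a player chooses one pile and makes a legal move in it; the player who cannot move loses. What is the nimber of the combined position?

3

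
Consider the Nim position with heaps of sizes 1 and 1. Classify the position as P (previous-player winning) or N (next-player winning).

Write each in binary and XOR column by column:
  1  (1)
  1  (1)
  -
  0  (0)
The nim-sum is 0, so this is a P-position: the player to move is in a losing position under optimal play.

P-position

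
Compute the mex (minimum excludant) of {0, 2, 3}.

1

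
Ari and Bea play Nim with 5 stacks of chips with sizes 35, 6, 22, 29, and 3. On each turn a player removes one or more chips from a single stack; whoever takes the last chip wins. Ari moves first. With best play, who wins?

Compute the nim-sum pairwise:
35 XOR 6 = 37
37 XOR 22 = 51
51 XOR 29 = 46
46 XOR 3 = 45
The nim-sum is 45 ≠ 0, so this is an N-position: the player to move can win; Ari has a winning move.

Ari wins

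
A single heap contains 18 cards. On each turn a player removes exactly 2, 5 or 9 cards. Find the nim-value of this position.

Grundy values for subtraction set {2, 5, 9}:
k:     0  1  2  3  4  5  6  7  8  9 10 11 12 13 14 15 16 17 18
g(k):  0  0  1  1  0  2  1  0  0  1  1  0  2  1  0  0  1  1  0
So g(18) = 0.

0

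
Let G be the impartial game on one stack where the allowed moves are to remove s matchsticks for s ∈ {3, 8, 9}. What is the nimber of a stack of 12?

0

Grundy values for subtraction set {3, 8, 9}:
k:     0  1  2  3  4  5  6  7  8  9 10 11 12
g(k):  0  0  0  1  1  1  0  0  2  1  1  3  0
So g(12) = 0.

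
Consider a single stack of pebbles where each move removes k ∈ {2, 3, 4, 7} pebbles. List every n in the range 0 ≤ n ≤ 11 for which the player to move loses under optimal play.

0, 1, 6, 11

Grundy values for subtraction set {2, 3, 4, 7}:
g(0) = mex{} = 0
g(1) = mex{} = 0
g(2) = mex{0} = 1
g(3) = mex{0} = 1
g(4) = mex{0,1} = 2
g(5) = mex{0,1} = 2
g(6) = mex{1,2} = 0
g(7) = mex{0,1,2} = 3
g(8) = mex{0,2} = 1
g(9) = mex{0,1,2,3} = 4
g(10) = mex{0,1,3} = 2
g(11) = mex{1,2,3,4} = 0
The P-positions (g = 0) in 0..11 are 0, 1, 6, 11.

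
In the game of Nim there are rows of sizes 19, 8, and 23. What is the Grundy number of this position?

Nim-sum: 19 ⊕ 8 ⊕ 23 = 12.

12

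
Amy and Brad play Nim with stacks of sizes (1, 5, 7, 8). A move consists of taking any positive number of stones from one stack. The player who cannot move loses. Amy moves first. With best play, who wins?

Amy wins

Nim-sum: 1 ^ 5 ^ 7 ^ 8 = 11.
The nim-sum is 11 ≠ 0, so this is an N-position: the player to move can win; Amy has a winning move.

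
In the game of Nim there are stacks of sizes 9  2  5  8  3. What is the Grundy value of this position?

5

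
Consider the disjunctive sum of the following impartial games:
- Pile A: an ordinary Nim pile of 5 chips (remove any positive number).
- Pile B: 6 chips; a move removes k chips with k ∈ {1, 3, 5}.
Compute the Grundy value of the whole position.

5

Pile A is a plain Nim pile of size 5, so its Grundy value is 5.
For pile B, compute g(0), g(1), … with moves {1, 3, 5}:
k:     0  1  2  3  4  5  6
g(k):  0  1  0  1  0  1  0
So g(6) = 0.
The value of a disjunctive sum is the nim-sum of the parts.
Combined value = 5 XOR 0 = 5.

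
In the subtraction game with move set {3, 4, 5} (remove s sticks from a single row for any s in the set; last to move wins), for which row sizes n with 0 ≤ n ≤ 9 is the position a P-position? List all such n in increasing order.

0, 1, 2, 8, 9

Build the Grundy sequence with g(k) = mex{g(k−s) : s ∈ {3, 4, 5}, s ≤ k}:
k:     0  1  2  3  4  5  6  7  8  9
g(k):  0  0  0  1  1  1  2  2  0  0
The P-positions (g = 0) in 0..9 are 0, 1, 2, 8, 9.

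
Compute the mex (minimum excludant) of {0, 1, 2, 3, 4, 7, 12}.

The values 0, 1, 2, 3, 4 are all present; 5 is the first non-negative integer missing from the set.

5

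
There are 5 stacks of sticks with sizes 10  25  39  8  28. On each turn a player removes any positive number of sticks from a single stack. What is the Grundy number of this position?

32

Bitwise XOR of the heap sizes:
  001010  (10)
  011001  (25)
  100111  (39)
  001000  (8)
  011100  (28)
  ------
  100000  (32)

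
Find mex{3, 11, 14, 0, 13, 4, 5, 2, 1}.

6

The values 0, 1, 2, 3, 4, 5 are all present; 6 is the first non-negative integer missing from the set.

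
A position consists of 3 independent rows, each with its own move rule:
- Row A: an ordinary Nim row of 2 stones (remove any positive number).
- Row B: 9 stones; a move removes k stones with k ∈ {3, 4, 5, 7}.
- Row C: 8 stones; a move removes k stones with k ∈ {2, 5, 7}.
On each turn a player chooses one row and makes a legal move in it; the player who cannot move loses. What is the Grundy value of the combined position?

Row A is a plain Nim row of size 2, so its Grundy value is 2.
For row B, compute g(0), g(1), … with moves {3, 4, 5, 7}:
k:     0  1  2  3  4  5  6  7  8  9
g(k):  0  0  0  1  1  1  2  2  2  3
So g(9) = 3.
For row C, compute g(0), g(1), … with moves {2, 5, 7}:
k:     0  1  2  3  4  5  6  7  8
g(k):  0  0  1  1  0  2  1  3  2
So g(8) = 2.
The value of a disjunctive sum is the nim-sum of the parts.
Combined value = 2 ⊕ 3 ⊕ 2 = 3.

3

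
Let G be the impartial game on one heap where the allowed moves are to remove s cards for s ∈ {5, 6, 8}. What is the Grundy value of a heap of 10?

2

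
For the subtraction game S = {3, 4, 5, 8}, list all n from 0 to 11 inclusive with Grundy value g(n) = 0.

0, 1, 2, 11

Compute g(0), g(1), … for moves {3, 4, 5, 8}:
g(0) = mex{} = 0
g(1) = mex{} = 0
g(2) = mex{} = 0
g(3) = mex{0} = 1
g(4) = mex{0} = 1
g(5) = mex{0} = 1
g(6) = mex{0,1} = 2
g(7) = mex{0,1} = 2
g(8) = mex{0,1} = 2
g(9) = mex{0,1,2} = 3
g(10) = mex{0,1,2} = 3
g(11) = mex{1,2} = 0
The P-positions (g = 0) in 0..11 are 0, 1, 2, 11.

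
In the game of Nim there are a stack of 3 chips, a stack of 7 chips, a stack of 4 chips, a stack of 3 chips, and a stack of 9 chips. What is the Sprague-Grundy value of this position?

In binary:
  0011  (3)
  0111  (7)
  0100  (4)
  0011  (3)
  1001  (9)
  ----
  1010  (10)

10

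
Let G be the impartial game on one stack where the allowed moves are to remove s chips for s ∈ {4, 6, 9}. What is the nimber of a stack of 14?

0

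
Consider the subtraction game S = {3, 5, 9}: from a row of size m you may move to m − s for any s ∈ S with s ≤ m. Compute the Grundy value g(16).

0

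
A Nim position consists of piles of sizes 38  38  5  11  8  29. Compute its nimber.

Bitwise XOR of the heap sizes:
  100110  (38)
  100110  (38)
  000101  (5)
  001011  (11)
  001000  (8)
  011101  (29)
  ------
  011011  (27)

27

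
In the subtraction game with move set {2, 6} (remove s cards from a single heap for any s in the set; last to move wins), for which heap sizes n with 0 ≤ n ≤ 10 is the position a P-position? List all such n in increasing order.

0, 1, 4, 5, 8, 9

Grundy values for subtraction set {2, 6}:
k:     0  1  2  3  4  5  6  7  8  9 10
g(k):  0  0  1  1  0  0  1  1  0  0  1
The P-positions (g = 0) in 0..10 are 0, 1, 4, 5, 8, 9.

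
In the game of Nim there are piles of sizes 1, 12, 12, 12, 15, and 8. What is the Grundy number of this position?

10

Nim-sum: 1 ⊕ 12 ⊕ 12 ⊕ 12 ⊕ 15 ⊕ 8 = 10.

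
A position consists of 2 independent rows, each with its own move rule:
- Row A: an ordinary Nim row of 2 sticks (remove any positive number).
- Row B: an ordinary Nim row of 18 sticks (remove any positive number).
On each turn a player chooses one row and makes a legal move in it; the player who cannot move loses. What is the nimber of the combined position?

16

Row A is a plain Nim row of size 2, so its Grundy value is 2.
Row B is a plain Nim row of size 18, so its Grundy value is 18.
The value of a disjunctive sum is the nim-sum of the parts.
Combined value = 2 XOR 18 = 16.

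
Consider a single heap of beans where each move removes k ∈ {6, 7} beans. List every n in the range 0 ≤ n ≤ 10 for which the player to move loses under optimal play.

0, 1, 2, 3, 4, 5

Build the Grundy sequence with g(k) = mex{g(k−s) : s ∈ {6, 7}, s ≤ k}:
g(0) = mex{} = 0
g(1) = mex{} = 0
g(2) = mex{} = 0
g(3) = mex{} = 0
g(4) = mex{} = 0
g(5) = mex{} = 0
g(6) = mex{0} = 1
g(7) = mex{0} = 1
g(8) = mex{0} = 1
g(9) = mex{0} = 1
g(10) = mex{0} = 1
The P-positions (g = 0) in 0..10 are 0, 1, 2, 3, 4, 5.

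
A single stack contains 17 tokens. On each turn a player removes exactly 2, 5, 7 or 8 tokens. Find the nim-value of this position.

Compute g(0), g(1), … for moves {2, 5, 7, 8}:
k:     0  1  2  3  4  5  6  7  8  9 10 11 12 13 14 15 16 17
g(k):  0  0  1  1  0  2  1  3  2  2  0  3  1  0  0  1  1  3
So g(17) = 3.

3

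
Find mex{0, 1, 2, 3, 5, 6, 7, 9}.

4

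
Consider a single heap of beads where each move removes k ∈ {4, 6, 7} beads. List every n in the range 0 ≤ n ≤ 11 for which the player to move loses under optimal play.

0, 1, 2, 3, 11

Grundy values for subtraction set {4, 6, 7}:
k:     0  1  2  3  4  5  6  7  8  9 10 11
g(k):  0  0  0  0  1  1  1  1  2  2  2  0
The P-positions (g = 0) in 0..11 are 0, 1, 2, 3, 11.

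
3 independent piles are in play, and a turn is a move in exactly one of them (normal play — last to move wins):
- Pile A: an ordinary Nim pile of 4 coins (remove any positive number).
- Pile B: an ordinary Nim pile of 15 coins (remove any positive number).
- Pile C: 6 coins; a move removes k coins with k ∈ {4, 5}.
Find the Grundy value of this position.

Pile A is a plain Nim pile of size 4, so its Grundy value is 4.
Pile B is a plain Nim pile of size 15, so its Grundy value is 15.
For pile C, compute g(0), g(1), … with moves {4, 5}:
k:     0  1  2  3  4  5  6
g(k):  0  0  0  0  1  1  1
So g(6) = 1.
The value of a disjunctive sum is the nim-sum of the parts.
Combined value = 4 XOR 15 XOR 1 = 10.

10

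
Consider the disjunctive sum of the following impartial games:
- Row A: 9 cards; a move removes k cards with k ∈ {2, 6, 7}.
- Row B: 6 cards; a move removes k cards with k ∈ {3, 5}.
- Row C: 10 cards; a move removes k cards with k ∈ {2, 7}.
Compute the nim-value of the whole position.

2

For row A, compute g(0), g(1), … with moves {2, 6, 7}:
k:     0  1  2  3  4  5  6  7  8  9
g(k):  0  0  1  1  0  0  1  1  2  0
So g(9) = 0.
Build the Grundy sequence for row B with g(k) = mex{g(k−s) : s ∈ {3, 5}, s ≤ k}:
k:     0  1  2  3  4  5  6
g(k):  0  0  0  1  1  1  2
So g(6) = 2.
Build the Grundy sequence for row C with g(k) = mex{g(k−s) : s ∈ {2, 7}, s ≤ k}:
g(0) = mex{} = 0
g(1) = mex{} = 0
g(2) = mex{0} = 1
g(3) = mex{0} = 1
g(4) = mex{1} = 0
g(5) = mex{1} = 0
g(6) = mex{0} = 1
g(7) = mex{0} = 1
g(8) = mex{0,1} = 2
g(9) = mex{1} = 0
g(10) = mex{1,2} = 0
So g(10) = 0.
By the Sprague-Grundy theorem, the Grundy value of a sum of independent games is the XOR of the component values.
Combined value = 0 ⊕ 2 ⊕ 0 = 2.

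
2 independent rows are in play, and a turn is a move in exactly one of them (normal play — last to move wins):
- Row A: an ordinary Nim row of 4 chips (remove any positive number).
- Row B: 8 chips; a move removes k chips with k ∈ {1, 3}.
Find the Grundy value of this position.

4

Row A is a plain Nim row of size 4, so its Grundy value is 4.
Grundy values for row B (subtraction set {1, 3}):
g(0) = mex{} = 0
g(1) = mex{0} = 1
g(2) = mex{1} = 0
g(3) = mex{0} = 1
g(4) = mex{1} = 0
g(5) = mex{0} = 1
g(6) = mex{1} = 0
g(7) = mex{0} = 1
g(8) = mex{1} = 0
So g(8) = 0.
The value of a disjunctive sum is the nim-sum of the parts.
Combined value = 4 ⊕ 0 = 4.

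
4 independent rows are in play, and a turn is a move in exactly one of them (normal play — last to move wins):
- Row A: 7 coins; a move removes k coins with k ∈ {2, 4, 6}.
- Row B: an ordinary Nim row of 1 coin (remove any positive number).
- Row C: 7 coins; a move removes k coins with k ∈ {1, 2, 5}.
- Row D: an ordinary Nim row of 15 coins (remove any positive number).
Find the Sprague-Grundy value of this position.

12

For row A, compute g(0), g(1), … with moves {2, 4, 6}:
g(0) = mex{} = 0
g(1) = mex{} = 0
g(2) = mex{0} = 1
g(3) = mex{0} = 1
g(4) = mex{0,1} = 2
g(5) = mex{0,1} = 2
g(6) = mex{0,1,2} = 3
g(7) = mex{0,1,2} = 3
So g(7) = 3.
Row B is a plain Nim row of size 1, so its Grundy value is 1.
Grundy values for row C (subtraction set {1, 2, 5}):
k:     0  1  2  3  4  5  6  7
g(k):  0  1  2  0  1  2  0  1
So g(7) = 1.
Row D is a plain Nim row of size 15, so its Grundy value is 15.
By the Sprague-Grundy theorem, the Grundy value of a sum of independent games is the XOR of the component values.
Combined value = 3 ⊕ 1 ⊕ 1 ⊕ 15 = 12.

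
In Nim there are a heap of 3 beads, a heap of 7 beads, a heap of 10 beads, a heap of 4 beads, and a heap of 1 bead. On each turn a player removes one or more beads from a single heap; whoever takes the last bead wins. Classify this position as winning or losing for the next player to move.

Write each in binary and XOR column by column:
  0011  (3)
  0111  (7)
  1010  (10)
  0100  (4)
  0001  (1)
  ----
  1011  (11)
The nim-sum is 11 ≠ 0, so this is an N-position: the player to move can win.

Winning position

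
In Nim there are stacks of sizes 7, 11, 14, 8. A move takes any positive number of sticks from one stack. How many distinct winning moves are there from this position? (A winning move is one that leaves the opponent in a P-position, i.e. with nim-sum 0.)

Compute the nim-sum pairwise:
7 ⊕ 11 = 12
12 ⊕ 14 = 2
2 ⊕ 8 = 10
The overall nim-sum is X = 10. A stack of size p has a winning move iff p XOR X < p (reduce it to p XOR X).
  7: 7 XOR 10 = 13 ≥ 7 — no move.
  11: 11 XOR 10 = 1 < 11 — winning move (to 1).
  14: 14 XOR 10 = 4 < 14 — winning move (to 4).
  8: 8 XOR 10 = 2 < 8 — winning move (to 2).
That gives 3 winning moves.

3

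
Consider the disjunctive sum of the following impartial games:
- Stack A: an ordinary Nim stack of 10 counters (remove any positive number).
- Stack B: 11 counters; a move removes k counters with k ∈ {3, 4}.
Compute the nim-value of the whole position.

11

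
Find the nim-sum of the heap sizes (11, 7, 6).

10

Bitwise XOR of the heap sizes:
  1011  (11)
  0111  (7)
  0110  (6)
  ----
  1010  (10)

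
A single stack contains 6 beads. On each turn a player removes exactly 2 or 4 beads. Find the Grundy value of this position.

Grundy values for subtraction set {2, 4}:
k:     0  1  2  3  4  5  6
g(k):  0  0  1  1  2  2  0
So g(6) = 0.

0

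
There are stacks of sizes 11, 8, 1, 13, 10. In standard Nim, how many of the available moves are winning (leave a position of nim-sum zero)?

Compute the nim-sum pairwise:
11 XOR 8 = 3
3 XOR 1 = 2
2 XOR 13 = 15
15 XOR 10 = 5
The overall nim-sum is X = 5. A stack of size p has a winning move iff p XOR X < p (reduce it to p XOR X).
  11: 11 XOR 5 = 14 ≥ 11 — no move.
  8: 8 XOR 5 = 13 ≥ 8 — no move.
  1: 1 XOR 5 = 4 ≥ 1 — no move.
  13: 13 XOR 5 = 8 < 13 — winning move (to 8).
  10: 10 XOR 5 = 15 ≥ 10 — no move.
That gives 1 winning move.

1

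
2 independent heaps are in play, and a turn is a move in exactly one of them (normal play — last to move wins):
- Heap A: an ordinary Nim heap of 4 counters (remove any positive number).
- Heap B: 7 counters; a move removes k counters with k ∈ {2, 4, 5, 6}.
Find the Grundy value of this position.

7

Heap A is a plain Nim heap of size 4, so its Grundy value is 4.
Grundy values for heap B (subtraction set {2, 4, 5, 6}):
k:     0  1  2  3  4  5  6  7
g(k):  0  0  1  1  2  2  3  3
So g(7) = 3.
By the Sprague-Grundy theorem, the Grundy value of a sum of independent games is the XOR of the component values.
Combined value = 4 XOR 3 = 7.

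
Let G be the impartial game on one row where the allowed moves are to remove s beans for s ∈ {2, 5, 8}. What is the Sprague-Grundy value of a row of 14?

0

Compute g(0), g(1), … for moves {2, 5, 8}:
k:     0  1  2  3  4  5  6  7  8  9 10 11 12 13 14
g(k):  0  0  1  1  0  2  1  0  2  1  0  0  1  1  0
So g(14) = 0.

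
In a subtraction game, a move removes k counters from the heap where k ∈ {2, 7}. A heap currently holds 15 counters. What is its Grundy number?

1

Grundy values for subtraction set {2, 7}:
k:     0  1  2  3  4  5  6  7  8  9 10 11 12 13 14 15
g(k):  0  0  1  1  0  0  1  1  2  0  0  1  1  0  0  1
So g(15) = 1.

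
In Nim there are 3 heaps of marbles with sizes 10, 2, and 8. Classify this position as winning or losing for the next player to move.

Nim-sum: 10 ^ 2 ^ 8 = 0.
The nim-sum is 0, so this is a P-position: the player to move is in a losing position under optimal play.

Losing position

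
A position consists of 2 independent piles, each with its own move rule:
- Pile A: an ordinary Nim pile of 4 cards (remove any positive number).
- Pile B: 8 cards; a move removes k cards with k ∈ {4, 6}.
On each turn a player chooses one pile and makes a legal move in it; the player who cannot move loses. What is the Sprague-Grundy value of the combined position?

6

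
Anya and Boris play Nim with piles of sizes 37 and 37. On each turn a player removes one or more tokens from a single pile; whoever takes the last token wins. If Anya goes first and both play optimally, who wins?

Nim-sum: 37 ^ 37 = 0.
The nim-sum is 0, so this is a P-position: the player to move is in a losing position under optimal play; Anya is about to move from it and so loses — Boris wins.

Boris wins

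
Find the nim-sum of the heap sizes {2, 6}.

Compute the nim-sum pairwise:
2 ⊕ 6 = 4

4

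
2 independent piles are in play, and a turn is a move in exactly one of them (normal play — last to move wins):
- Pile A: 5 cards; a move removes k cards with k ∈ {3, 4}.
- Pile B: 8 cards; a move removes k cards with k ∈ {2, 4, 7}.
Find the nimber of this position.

0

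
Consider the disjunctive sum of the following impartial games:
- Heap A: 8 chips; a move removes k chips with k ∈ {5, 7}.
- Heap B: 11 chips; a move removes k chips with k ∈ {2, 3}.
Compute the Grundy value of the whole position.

1

For heap A, compute g(0), g(1), … with moves {5, 7}:
k:     0  1  2  3  4  5  6  7  8
g(k):  0  0  0  0  0  1  1  1  1
So g(8) = 1.
For heap B, compute g(0), g(1), … with moves {2, 3}:
k:     0  1  2  3  4  5  6  7  8  9 10 11
g(k):  0  0  1  1  2  0  0  1  1  2  0  0
So g(11) = 0.
By the Sprague-Grundy theorem, the Grundy value of a sum of independent games is the XOR of the component values.
Combined value = 1 XOR 0 = 1.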